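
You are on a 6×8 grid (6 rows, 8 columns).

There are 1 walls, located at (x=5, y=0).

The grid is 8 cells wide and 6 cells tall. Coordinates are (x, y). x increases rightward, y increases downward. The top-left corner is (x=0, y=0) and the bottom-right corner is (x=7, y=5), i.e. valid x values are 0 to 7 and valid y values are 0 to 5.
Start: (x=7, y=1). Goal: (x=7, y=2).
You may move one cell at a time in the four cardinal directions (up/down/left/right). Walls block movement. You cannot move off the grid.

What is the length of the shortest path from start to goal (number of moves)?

Answer: Shortest path length: 1

Derivation:
BFS from (x=7, y=1) until reaching (x=7, y=2):
  Distance 0: (x=7, y=1)
  Distance 1: (x=7, y=0), (x=6, y=1), (x=7, y=2)  <- goal reached here
One shortest path (1 moves): (x=7, y=1) -> (x=7, y=2)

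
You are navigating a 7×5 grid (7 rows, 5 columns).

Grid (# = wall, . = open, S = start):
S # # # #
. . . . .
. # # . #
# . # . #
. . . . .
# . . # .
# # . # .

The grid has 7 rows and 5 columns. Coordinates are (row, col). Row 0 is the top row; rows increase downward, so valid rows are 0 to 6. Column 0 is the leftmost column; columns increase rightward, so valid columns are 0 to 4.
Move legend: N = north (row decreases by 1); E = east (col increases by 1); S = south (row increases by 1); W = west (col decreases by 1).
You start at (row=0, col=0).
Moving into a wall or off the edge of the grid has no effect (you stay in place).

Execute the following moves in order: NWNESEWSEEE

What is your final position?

Start: (row=0, col=0)
  N (north): blocked, stay at (row=0, col=0)
  W (west): blocked, stay at (row=0, col=0)
  N (north): blocked, stay at (row=0, col=0)
  E (east): blocked, stay at (row=0, col=0)
  S (south): (row=0, col=0) -> (row=1, col=0)
  E (east): (row=1, col=0) -> (row=1, col=1)
  W (west): (row=1, col=1) -> (row=1, col=0)
  S (south): (row=1, col=0) -> (row=2, col=0)
  [×3]E (east): blocked, stay at (row=2, col=0)
Final: (row=2, col=0)

Answer: Final position: (row=2, col=0)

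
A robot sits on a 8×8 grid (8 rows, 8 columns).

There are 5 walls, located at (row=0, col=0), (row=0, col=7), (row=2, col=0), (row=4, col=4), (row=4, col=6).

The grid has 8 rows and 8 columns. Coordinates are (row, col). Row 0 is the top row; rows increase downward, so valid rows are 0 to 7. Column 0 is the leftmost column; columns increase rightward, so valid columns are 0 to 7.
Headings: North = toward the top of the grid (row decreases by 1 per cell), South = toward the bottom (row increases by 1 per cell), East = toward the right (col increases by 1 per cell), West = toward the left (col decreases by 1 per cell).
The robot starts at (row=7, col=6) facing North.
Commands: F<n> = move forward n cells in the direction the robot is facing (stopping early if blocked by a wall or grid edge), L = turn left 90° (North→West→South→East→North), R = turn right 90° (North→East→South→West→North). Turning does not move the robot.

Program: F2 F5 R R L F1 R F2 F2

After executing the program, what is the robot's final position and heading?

Answer: Final position: (row=7, col=7), facing South

Derivation:
Start: (row=7, col=6), facing North
  F2: move forward 2, now at (row=5, col=6)
  F5: move forward 0/5 (blocked), now at (row=5, col=6)
  R: turn right, now facing East
  R: turn right, now facing South
  L: turn left, now facing East
  F1: move forward 1, now at (row=5, col=7)
  R: turn right, now facing South
  F2: move forward 2, now at (row=7, col=7)
  F2: move forward 0/2 (blocked), now at (row=7, col=7)
Final: (row=7, col=7), facing South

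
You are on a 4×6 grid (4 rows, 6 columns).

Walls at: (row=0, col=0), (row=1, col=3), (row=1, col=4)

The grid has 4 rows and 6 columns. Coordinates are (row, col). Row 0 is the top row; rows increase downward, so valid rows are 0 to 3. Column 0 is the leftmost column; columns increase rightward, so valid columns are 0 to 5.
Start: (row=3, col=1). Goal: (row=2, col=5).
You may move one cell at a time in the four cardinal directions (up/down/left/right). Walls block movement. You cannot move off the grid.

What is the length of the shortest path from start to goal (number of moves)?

Answer: Shortest path length: 5

Derivation:
BFS from (row=3, col=1) until reaching (row=2, col=5):
  Distance 0: (row=3, col=1)
  Distance 1: (row=2, col=1), (row=3, col=0), (row=3, col=2)
  Distance 2: (row=1, col=1), (row=2, col=0), (row=2, col=2), (row=3, col=3)
  Distance 3: (row=0, col=1), (row=1, col=0), (row=1, col=2), (row=2, col=3), (row=3, col=4)
  Distance 4: (row=0, col=2), (row=2, col=4), (row=3, col=5)
  Distance 5: (row=0, col=3), (row=2, col=5)  <- goal reached here
One shortest path (5 moves): (row=3, col=1) -> (row=3, col=2) -> (row=3, col=3) -> (row=3, col=4) -> (row=3, col=5) -> (row=2, col=5)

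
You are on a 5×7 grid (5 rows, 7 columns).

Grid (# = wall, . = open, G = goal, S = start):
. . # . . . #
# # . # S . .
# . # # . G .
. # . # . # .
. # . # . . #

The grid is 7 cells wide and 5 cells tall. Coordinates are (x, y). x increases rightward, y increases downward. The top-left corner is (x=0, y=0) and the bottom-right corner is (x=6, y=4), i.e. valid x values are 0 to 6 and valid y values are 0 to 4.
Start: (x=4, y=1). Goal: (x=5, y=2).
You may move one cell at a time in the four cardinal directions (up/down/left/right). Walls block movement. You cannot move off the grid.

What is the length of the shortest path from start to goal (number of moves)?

Answer: Shortest path length: 2

Derivation:
BFS from (x=4, y=1) until reaching (x=5, y=2):
  Distance 0: (x=4, y=1)
  Distance 1: (x=4, y=0), (x=5, y=1), (x=4, y=2)
  Distance 2: (x=3, y=0), (x=5, y=0), (x=6, y=1), (x=5, y=2), (x=4, y=3)  <- goal reached here
One shortest path (2 moves): (x=4, y=1) -> (x=5, y=1) -> (x=5, y=2)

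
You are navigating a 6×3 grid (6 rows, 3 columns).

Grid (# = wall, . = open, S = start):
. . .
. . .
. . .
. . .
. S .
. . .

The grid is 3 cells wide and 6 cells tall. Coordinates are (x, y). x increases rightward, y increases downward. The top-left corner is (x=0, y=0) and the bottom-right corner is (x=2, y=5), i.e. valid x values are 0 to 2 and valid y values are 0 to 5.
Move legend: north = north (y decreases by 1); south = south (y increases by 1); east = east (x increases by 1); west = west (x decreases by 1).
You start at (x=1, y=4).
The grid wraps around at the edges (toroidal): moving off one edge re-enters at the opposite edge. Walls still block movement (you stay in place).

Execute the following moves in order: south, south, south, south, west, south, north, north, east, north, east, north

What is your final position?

Answer: Final position: (x=2, y=5)

Derivation:
Start: (x=1, y=4)
  south (south): (x=1, y=4) -> (x=1, y=5)
  south (south): (x=1, y=5) -> (x=1, y=0)
  south (south): (x=1, y=0) -> (x=1, y=1)
  south (south): (x=1, y=1) -> (x=1, y=2)
  west (west): (x=1, y=2) -> (x=0, y=2)
  south (south): (x=0, y=2) -> (x=0, y=3)
  north (north): (x=0, y=3) -> (x=0, y=2)
  north (north): (x=0, y=2) -> (x=0, y=1)
  east (east): (x=0, y=1) -> (x=1, y=1)
  north (north): (x=1, y=1) -> (x=1, y=0)
  east (east): (x=1, y=0) -> (x=2, y=0)
  north (north): (x=2, y=0) -> (x=2, y=5)
Final: (x=2, y=5)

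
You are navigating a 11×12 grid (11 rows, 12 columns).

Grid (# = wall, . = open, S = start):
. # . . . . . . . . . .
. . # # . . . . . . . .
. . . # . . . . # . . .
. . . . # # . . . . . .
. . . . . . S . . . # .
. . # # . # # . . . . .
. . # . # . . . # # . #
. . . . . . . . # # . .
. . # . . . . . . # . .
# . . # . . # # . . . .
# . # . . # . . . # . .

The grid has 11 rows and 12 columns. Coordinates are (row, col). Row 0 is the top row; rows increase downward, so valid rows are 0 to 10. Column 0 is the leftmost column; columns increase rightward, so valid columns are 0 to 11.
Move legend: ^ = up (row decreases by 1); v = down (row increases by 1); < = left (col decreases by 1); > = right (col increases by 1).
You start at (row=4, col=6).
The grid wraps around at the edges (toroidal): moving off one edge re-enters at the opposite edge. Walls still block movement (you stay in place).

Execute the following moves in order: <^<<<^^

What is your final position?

Answer: Final position: (row=2, col=2)

Derivation:
Start: (row=4, col=6)
  < (left): (row=4, col=6) -> (row=4, col=5)
  ^ (up): blocked, stay at (row=4, col=5)
  < (left): (row=4, col=5) -> (row=4, col=4)
  < (left): (row=4, col=4) -> (row=4, col=3)
  < (left): (row=4, col=3) -> (row=4, col=2)
  ^ (up): (row=4, col=2) -> (row=3, col=2)
  ^ (up): (row=3, col=2) -> (row=2, col=2)
Final: (row=2, col=2)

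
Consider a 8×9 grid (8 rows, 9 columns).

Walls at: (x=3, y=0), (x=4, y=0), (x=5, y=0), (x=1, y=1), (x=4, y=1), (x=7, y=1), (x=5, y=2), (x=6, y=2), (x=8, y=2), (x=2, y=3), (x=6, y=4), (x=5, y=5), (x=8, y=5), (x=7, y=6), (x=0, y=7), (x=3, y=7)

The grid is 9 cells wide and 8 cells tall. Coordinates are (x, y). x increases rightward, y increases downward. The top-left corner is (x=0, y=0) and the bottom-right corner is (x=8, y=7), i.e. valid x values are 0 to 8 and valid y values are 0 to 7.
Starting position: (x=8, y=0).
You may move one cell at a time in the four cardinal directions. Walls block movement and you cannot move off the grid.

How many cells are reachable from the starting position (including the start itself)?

BFS flood-fill from (x=8, y=0):
  Distance 0: (x=8, y=0)
  Distance 1: (x=7, y=0), (x=8, y=1)
  Distance 2: (x=6, y=0)
  Distance 3: (x=6, y=1)
  Distance 4: (x=5, y=1)
Total reachable: 6 (grid has 56 open cells total)

Answer: Reachable cells: 6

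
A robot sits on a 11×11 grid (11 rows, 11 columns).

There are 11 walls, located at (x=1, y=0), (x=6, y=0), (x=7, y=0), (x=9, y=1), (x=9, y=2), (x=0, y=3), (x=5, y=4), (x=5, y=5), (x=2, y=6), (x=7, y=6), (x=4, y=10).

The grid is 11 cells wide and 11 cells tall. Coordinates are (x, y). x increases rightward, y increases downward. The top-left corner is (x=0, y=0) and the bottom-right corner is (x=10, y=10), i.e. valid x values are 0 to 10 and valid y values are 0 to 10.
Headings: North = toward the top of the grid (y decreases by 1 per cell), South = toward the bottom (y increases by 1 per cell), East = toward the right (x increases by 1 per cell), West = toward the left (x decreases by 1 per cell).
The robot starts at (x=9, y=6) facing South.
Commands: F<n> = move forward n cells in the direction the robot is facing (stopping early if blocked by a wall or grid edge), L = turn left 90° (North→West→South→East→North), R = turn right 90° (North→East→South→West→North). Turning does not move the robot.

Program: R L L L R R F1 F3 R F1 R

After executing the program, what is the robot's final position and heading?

Answer: Final position: (x=8, y=10), facing North

Derivation:
Start: (x=9, y=6), facing South
  R: turn right, now facing West
  L: turn left, now facing South
  L: turn left, now facing East
  L: turn left, now facing North
  R: turn right, now facing East
  R: turn right, now facing South
  F1: move forward 1, now at (x=9, y=7)
  F3: move forward 3, now at (x=9, y=10)
  R: turn right, now facing West
  F1: move forward 1, now at (x=8, y=10)
  R: turn right, now facing North
Final: (x=8, y=10), facing North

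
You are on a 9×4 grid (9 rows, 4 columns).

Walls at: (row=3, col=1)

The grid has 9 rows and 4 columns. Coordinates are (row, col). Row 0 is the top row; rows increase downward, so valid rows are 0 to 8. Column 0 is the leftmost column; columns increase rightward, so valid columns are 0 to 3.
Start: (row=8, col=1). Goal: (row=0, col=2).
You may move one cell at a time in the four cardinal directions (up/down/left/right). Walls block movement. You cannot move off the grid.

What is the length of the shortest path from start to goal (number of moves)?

Answer: Shortest path length: 9

Derivation:
BFS from (row=8, col=1) until reaching (row=0, col=2):
  Distance 0: (row=8, col=1)
  Distance 1: (row=7, col=1), (row=8, col=0), (row=8, col=2)
  Distance 2: (row=6, col=1), (row=7, col=0), (row=7, col=2), (row=8, col=3)
  Distance 3: (row=5, col=1), (row=6, col=0), (row=6, col=2), (row=7, col=3)
  Distance 4: (row=4, col=1), (row=5, col=0), (row=5, col=2), (row=6, col=3)
  Distance 5: (row=4, col=0), (row=4, col=2), (row=5, col=3)
  Distance 6: (row=3, col=0), (row=3, col=2), (row=4, col=3)
  Distance 7: (row=2, col=0), (row=2, col=2), (row=3, col=3)
  Distance 8: (row=1, col=0), (row=1, col=2), (row=2, col=1), (row=2, col=3)
  Distance 9: (row=0, col=0), (row=0, col=2), (row=1, col=1), (row=1, col=3)  <- goal reached here
One shortest path (9 moves): (row=8, col=1) -> (row=8, col=2) -> (row=7, col=2) -> (row=6, col=2) -> (row=5, col=2) -> (row=4, col=2) -> (row=3, col=2) -> (row=2, col=2) -> (row=1, col=2) -> (row=0, col=2)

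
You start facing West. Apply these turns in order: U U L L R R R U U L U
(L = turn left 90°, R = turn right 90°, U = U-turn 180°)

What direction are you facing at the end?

Answer: Final heading: East

Derivation:
Start: West
  U (U-turn (180°)) -> East
  U (U-turn (180°)) -> West
  L (left (90° counter-clockwise)) -> South
  L (left (90° counter-clockwise)) -> East
  R (right (90° clockwise)) -> South
  R (right (90° clockwise)) -> West
  R (right (90° clockwise)) -> North
  U (U-turn (180°)) -> South
  U (U-turn (180°)) -> North
  L (left (90° counter-clockwise)) -> West
  U (U-turn (180°)) -> East
Final: East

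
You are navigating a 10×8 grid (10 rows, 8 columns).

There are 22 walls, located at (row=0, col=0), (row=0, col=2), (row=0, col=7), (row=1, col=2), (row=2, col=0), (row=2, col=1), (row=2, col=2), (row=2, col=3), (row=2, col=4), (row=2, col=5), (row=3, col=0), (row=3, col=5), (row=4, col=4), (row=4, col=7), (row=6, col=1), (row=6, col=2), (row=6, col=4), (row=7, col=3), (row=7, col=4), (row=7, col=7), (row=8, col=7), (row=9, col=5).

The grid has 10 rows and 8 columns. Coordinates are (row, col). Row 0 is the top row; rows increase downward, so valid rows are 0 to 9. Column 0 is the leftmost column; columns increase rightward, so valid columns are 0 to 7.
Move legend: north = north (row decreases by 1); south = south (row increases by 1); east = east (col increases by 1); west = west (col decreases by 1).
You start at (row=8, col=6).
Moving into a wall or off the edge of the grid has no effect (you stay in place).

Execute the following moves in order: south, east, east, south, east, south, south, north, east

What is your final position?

Start: (row=8, col=6)
  south (south): (row=8, col=6) -> (row=9, col=6)
  east (east): (row=9, col=6) -> (row=9, col=7)
  east (east): blocked, stay at (row=9, col=7)
  south (south): blocked, stay at (row=9, col=7)
  east (east): blocked, stay at (row=9, col=7)
  south (south): blocked, stay at (row=9, col=7)
  south (south): blocked, stay at (row=9, col=7)
  north (north): blocked, stay at (row=9, col=7)
  east (east): blocked, stay at (row=9, col=7)
Final: (row=9, col=7)

Answer: Final position: (row=9, col=7)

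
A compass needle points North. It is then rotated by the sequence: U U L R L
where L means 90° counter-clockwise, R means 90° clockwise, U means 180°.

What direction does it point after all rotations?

Answer: Final heading: West

Derivation:
Start: North
  U (U-turn (180°)) -> South
  U (U-turn (180°)) -> North
  L (left (90° counter-clockwise)) -> West
  R (right (90° clockwise)) -> North
  L (left (90° counter-clockwise)) -> West
Final: West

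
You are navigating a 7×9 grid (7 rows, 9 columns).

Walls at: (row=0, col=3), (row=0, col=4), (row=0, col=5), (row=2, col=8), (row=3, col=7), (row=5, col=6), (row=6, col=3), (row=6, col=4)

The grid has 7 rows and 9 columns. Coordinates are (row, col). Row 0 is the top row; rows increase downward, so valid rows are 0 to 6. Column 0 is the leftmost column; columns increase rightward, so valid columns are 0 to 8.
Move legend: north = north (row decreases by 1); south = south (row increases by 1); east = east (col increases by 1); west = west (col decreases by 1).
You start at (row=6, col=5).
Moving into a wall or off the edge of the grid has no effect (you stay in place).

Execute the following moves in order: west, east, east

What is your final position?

Start: (row=6, col=5)
  west (west): blocked, stay at (row=6, col=5)
  east (east): (row=6, col=5) -> (row=6, col=6)
  east (east): (row=6, col=6) -> (row=6, col=7)
Final: (row=6, col=7)

Answer: Final position: (row=6, col=7)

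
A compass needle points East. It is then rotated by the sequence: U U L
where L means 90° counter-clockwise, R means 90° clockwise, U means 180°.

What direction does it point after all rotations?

Start: East
  U (U-turn (180°)) -> West
  U (U-turn (180°)) -> East
  L (left (90° counter-clockwise)) -> North
Final: North

Answer: Final heading: North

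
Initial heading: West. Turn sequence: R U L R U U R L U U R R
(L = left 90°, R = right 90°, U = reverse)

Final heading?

Answer: Final heading: North

Derivation:
Start: West
  R (right (90° clockwise)) -> North
  U (U-turn (180°)) -> South
  L (left (90° counter-clockwise)) -> East
  R (right (90° clockwise)) -> South
  U (U-turn (180°)) -> North
  U (U-turn (180°)) -> South
  R (right (90° clockwise)) -> West
  L (left (90° counter-clockwise)) -> South
  U (U-turn (180°)) -> North
  U (U-turn (180°)) -> South
  R (right (90° clockwise)) -> West
  R (right (90° clockwise)) -> North
Final: North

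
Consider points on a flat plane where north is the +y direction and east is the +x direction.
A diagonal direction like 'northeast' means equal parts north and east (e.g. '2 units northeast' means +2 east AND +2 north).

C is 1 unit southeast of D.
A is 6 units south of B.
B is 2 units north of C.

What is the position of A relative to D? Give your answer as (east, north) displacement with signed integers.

Answer: A is at (east=1, north=-5) relative to D.

Derivation:
Place D at the origin (east=0, north=0).
  C is 1 unit southeast of D: delta (east=+1, north=-1); C at (east=1, north=-1).
  B is 2 units north of C: delta (east=+0, north=+2); B at (east=1, north=1).
  A is 6 units south of B: delta (east=+0, north=-6); A at (east=1, north=-5).
Therefore A relative to D: (east=1, north=-5).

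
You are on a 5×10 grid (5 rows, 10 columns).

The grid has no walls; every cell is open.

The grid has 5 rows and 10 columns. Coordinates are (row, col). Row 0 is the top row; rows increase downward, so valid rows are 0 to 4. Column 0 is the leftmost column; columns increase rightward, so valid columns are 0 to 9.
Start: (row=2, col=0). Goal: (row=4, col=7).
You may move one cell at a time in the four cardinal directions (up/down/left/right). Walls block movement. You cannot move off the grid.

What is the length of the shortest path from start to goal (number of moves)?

BFS from (row=2, col=0) until reaching (row=4, col=7):
  Distance 0: (row=2, col=0)
  Distance 1: (row=1, col=0), (row=2, col=1), (row=3, col=0)
  Distance 2: (row=0, col=0), (row=1, col=1), (row=2, col=2), (row=3, col=1), (row=4, col=0)
  Distance 3: (row=0, col=1), (row=1, col=2), (row=2, col=3), (row=3, col=2), (row=4, col=1)
  Distance 4: (row=0, col=2), (row=1, col=3), (row=2, col=4), (row=3, col=3), (row=4, col=2)
  Distance 5: (row=0, col=3), (row=1, col=4), (row=2, col=5), (row=3, col=4), (row=4, col=3)
  Distance 6: (row=0, col=4), (row=1, col=5), (row=2, col=6), (row=3, col=5), (row=4, col=4)
  Distance 7: (row=0, col=5), (row=1, col=6), (row=2, col=7), (row=3, col=6), (row=4, col=5)
  Distance 8: (row=0, col=6), (row=1, col=7), (row=2, col=8), (row=3, col=7), (row=4, col=6)
  Distance 9: (row=0, col=7), (row=1, col=8), (row=2, col=9), (row=3, col=8), (row=4, col=7)  <- goal reached here
One shortest path (9 moves): (row=2, col=0) -> (row=2, col=1) -> (row=2, col=2) -> (row=2, col=3) -> (row=2, col=4) -> (row=2, col=5) -> (row=2, col=6) -> (row=2, col=7) -> (row=3, col=7) -> (row=4, col=7)

Answer: Shortest path length: 9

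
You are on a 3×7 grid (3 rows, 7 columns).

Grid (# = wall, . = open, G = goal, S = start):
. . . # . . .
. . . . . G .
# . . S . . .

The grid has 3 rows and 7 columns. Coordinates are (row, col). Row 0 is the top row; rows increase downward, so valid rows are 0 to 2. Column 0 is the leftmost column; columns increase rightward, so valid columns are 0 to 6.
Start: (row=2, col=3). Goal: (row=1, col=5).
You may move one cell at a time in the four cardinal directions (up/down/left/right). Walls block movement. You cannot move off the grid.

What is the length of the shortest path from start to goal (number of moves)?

Answer: Shortest path length: 3

Derivation:
BFS from (row=2, col=3) until reaching (row=1, col=5):
  Distance 0: (row=2, col=3)
  Distance 1: (row=1, col=3), (row=2, col=2), (row=2, col=4)
  Distance 2: (row=1, col=2), (row=1, col=4), (row=2, col=1), (row=2, col=5)
  Distance 3: (row=0, col=2), (row=0, col=4), (row=1, col=1), (row=1, col=5), (row=2, col=6)  <- goal reached here
One shortest path (3 moves): (row=2, col=3) -> (row=2, col=4) -> (row=2, col=5) -> (row=1, col=5)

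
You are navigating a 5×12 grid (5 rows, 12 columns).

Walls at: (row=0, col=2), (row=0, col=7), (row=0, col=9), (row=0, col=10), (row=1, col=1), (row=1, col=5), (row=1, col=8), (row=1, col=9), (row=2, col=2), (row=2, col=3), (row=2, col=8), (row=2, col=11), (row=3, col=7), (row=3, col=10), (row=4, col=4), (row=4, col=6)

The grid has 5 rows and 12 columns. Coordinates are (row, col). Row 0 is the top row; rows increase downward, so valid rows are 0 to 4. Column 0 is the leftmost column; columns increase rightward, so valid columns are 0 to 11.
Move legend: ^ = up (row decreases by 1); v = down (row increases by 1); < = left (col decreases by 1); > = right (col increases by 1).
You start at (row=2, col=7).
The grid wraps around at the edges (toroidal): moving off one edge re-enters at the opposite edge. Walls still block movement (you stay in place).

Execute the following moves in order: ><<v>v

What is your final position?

Answer: Final position: (row=3, col=6)

Derivation:
Start: (row=2, col=7)
  > (right): blocked, stay at (row=2, col=7)
  < (left): (row=2, col=7) -> (row=2, col=6)
  < (left): (row=2, col=6) -> (row=2, col=5)
  v (down): (row=2, col=5) -> (row=3, col=5)
  > (right): (row=3, col=5) -> (row=3, col=6)
  v (down): blocked, stay at (row=3, col=6)
Final: (row=3, col=6)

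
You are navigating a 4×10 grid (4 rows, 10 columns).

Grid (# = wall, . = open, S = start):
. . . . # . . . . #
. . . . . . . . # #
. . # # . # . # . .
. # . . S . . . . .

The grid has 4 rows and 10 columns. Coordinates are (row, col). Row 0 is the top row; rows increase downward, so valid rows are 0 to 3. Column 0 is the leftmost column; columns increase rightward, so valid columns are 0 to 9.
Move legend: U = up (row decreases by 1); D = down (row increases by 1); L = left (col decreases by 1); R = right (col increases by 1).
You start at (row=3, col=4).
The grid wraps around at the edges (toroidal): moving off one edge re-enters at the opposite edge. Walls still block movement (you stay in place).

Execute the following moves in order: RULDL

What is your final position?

Start: (row=3, col=4)
  R (right): (row=3, col=4) -> (row=3, col=5)
  U (up): blocked, stay at (row=3, col=5)
  L (left): (row=3, col=5) -> (row=3, col=4)
  D (down): blocked, stay at (row=3, col=4)
  L (left): (row=3, col=4) -> (row=3, col=3)
Final: (row=3, col=3)

Answer: Final position: (row=3, col=3)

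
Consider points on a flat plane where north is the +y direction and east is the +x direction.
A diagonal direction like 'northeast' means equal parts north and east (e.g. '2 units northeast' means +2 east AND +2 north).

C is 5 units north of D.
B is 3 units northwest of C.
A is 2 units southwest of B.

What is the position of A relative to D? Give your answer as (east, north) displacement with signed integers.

Place D at the origin (east=0, north=0).
  C is 5 units north of D: delta (east=+0, north=+5); C at (east=0, north=5).
  B is 3 units northwest of C: delta (east=-3, north=+3); B at (east=-3, north=8).
  A is 2 units southwest of B: delta (east=-2, north=-2); A at (east=-5, north=6).
Therefore A relative to D: (east=-5, north=6).

Answer: A is at (east=-5, north=6) relative to D.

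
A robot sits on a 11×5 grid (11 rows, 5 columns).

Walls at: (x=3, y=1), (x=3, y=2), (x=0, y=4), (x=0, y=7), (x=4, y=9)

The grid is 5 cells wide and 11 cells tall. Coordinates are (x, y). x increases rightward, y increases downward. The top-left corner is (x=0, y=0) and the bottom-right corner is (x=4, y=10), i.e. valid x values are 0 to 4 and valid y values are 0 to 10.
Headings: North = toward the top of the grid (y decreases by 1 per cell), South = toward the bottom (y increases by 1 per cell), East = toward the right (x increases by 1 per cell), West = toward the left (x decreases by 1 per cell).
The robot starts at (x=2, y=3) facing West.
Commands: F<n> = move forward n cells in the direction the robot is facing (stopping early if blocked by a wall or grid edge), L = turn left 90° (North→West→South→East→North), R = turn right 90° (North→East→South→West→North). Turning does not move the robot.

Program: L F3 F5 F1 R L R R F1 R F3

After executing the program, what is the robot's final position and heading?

Start: (x=2, y=3), facing West
  L: turn left, now facing South
  F3: move forward 3, now at (x=2, y=6)
  F5: move forward 4/5 (blocked), now at (x=2, y=10)
  F1: move forward 0/1 (blocked), now at (x=2, y=10)
  R: turn right, now facing West
  L: turn left, now facing South
  R: turn right, now facing West
  R: turn right, now facing North
  F1: move forward 1, now at (x=2, y=9)
  R: turn right, now facing East
  F3: move forward 1/3 (blocked), now at (x=3, y=9)
Final: (x=3, y=9), facing East

Answer: Final position: (x=3, y=9), facing East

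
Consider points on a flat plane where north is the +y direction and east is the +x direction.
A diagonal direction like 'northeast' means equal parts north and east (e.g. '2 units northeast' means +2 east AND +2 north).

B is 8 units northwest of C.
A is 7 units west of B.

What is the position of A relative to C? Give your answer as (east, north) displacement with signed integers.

Answer: A is at (east=-15, north=8) relative to C.

Derivation:
Place C at the origin (east=0, north=0).
  B is 8 units northwest of C: delta (east=-8, north=+8); B at (east=-8, north=8).
  A is 7 units west of B: delta (east=-7, north=+0); A at (east=-15, north=8).
Therefore A relative to C: (east=-15, north=8).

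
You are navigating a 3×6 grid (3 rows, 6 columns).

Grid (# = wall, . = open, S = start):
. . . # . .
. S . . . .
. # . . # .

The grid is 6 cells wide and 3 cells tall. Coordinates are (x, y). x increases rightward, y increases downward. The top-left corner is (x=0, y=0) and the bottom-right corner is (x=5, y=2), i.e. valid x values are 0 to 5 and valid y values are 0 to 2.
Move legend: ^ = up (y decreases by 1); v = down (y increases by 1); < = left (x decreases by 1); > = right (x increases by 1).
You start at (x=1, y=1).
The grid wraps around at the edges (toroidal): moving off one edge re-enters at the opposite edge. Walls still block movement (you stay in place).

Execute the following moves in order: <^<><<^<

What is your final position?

Start: (x=1, y=1)
  < (left): (x=1, y=1) -> (x=0, y=1)
  ^ (up): (x=0, y=1) -> (x=0, y=0)
  < (left): (x=0, y=0) -> (x=5, y=0)
  > (right): (x=5, y=0) -> (x=0, y=0)
  < (left): (x=0, y=0) -> (x=5, y=0)
  < (left): (x=5, y=0) -> (x=4, y=0)
  ^ (up): blocked, stay at (x=4, y=0)
  < (left): blocked, stay at (x=4, y=0)
Final: (x=4, y=0)

Answer: Final position: (x=4, y=0)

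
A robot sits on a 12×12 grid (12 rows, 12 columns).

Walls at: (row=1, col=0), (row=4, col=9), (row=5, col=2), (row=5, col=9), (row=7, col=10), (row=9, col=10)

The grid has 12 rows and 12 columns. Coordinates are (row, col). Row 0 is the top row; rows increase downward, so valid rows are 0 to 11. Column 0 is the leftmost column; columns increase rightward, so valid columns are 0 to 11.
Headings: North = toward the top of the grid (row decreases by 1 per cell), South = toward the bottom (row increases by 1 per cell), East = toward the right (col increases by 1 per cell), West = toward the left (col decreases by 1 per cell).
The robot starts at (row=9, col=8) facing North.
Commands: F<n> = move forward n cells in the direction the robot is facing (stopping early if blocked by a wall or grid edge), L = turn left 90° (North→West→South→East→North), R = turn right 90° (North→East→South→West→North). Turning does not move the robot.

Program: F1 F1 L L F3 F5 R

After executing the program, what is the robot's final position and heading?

Answer: Final position: (row=11, col=8), facing West

Derivation:
Start: (row=9, col=8), facing North
  F1: move forward 1, now at (row=8, col=8)
  F1: move forward 1, now at (row=7, col=8)
  L: turn left, now facing West
  L: turn left, now facing South
  F3: move forward 3, now at (row=10, col=8)
  F5: move forward 1/5 (blocked), now at (row=11, col=8)
  R: turn right, now facing West
Final: (row=11, col=8), facing West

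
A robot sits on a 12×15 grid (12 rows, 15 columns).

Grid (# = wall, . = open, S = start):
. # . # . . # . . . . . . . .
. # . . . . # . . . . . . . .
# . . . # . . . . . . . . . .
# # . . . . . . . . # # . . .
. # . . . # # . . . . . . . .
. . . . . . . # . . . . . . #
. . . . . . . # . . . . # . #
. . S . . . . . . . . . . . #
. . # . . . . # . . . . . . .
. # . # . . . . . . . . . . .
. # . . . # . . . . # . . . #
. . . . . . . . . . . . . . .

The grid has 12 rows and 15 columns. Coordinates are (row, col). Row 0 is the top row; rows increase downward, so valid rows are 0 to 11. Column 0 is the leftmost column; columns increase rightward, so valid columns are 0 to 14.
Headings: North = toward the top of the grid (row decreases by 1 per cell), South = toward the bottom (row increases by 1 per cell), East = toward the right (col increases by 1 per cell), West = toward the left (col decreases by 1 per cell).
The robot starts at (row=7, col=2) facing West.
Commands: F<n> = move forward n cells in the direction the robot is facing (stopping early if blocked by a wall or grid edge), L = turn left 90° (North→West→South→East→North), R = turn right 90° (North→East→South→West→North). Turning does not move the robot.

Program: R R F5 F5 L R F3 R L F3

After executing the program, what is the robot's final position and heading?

Start: (row=7, col=2), facing West
  R: turn right, now facing North
  R: turn right, now facing East
  F5: move forward 5, now at (row=7, col=7)
  F5: move forward 5, now at (row=7, col=12)
  L: turn left, now facing North
  R: turn right, now facing East
  F3: move forward 1/3 (blocked), now at (row=7, col=13)
  R: turn right, now facing South
  L: turn left, now facing East
  F3: move forward 0/3 (blocked), now at (row=7, col=13)
Final: (row=7, col=13), facing East

Answer: Final position: (row=7, col=13), facing East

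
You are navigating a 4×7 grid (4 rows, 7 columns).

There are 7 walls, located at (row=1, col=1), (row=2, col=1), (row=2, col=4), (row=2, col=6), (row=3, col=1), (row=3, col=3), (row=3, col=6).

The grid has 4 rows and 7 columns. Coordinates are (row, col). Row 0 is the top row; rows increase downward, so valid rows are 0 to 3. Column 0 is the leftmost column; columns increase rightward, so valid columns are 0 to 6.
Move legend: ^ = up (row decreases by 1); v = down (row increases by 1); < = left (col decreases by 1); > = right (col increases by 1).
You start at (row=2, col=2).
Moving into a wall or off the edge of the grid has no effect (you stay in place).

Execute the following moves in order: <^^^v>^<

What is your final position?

Answer: Final position: (row=0, col=2)

Derivation:
Start: (row=2, col=2)
  < (left): blocked, stay at (row=2, col=2)
  ^ (up): (row=2, col=2) -> (row=1, col=2)
  ^ (up): (row=1, col=2) -> (row=0, col=2)
  ^ (up): blocked, stay at (row=0, col=2)
  v (down): (row=0, col=2) -> (row=1, col=2)
  > (right): (row=1, col=2) -> (row=1, col=3)
  ^ (up): (row=1, col=3) -> (row=0, col=3)
  < (left): (row=0, col=3) -> (row=0, col=2)
Final: (row=0, col=2)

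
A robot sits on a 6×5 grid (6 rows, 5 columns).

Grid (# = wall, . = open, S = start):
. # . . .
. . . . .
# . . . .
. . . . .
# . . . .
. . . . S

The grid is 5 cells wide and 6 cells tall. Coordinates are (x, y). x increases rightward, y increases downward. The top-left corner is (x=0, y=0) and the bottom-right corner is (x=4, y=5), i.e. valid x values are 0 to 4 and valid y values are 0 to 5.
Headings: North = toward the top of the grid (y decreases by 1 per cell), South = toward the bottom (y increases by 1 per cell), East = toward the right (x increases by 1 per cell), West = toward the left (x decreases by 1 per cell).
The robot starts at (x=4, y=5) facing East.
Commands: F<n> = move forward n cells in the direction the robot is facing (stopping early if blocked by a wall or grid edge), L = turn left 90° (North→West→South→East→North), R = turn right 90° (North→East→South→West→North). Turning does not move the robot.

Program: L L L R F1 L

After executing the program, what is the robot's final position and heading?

Start: (x=4, y=5), facing East
  L: turn left, now facing North
  L: turn left, now facing West
  L: turn left, now facing South
  R: turn right, now facing West
  F1: move forward 1, now at (x=3, y=5)
  L: turn left, now facing South
Final: (x=3, y=5), facing South

Answer: Final position: (x=3, y=5), facing South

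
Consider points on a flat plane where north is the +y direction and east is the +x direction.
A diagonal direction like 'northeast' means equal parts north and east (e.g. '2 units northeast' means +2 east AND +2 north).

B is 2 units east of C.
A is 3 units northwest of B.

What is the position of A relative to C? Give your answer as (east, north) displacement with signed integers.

Place C at the origin (east=0, north=0).
  B is 2 units east of C: delta (east=+2, north=+0); B at (east=2, north=0).
  A is 3 units northwest of B: delta (east=-3, north=+3); A at (east=-1, north=3).
Therefore A relative to C: (east=-1, north=3).

Answer: A is at (east=-1, north=3) relative to C.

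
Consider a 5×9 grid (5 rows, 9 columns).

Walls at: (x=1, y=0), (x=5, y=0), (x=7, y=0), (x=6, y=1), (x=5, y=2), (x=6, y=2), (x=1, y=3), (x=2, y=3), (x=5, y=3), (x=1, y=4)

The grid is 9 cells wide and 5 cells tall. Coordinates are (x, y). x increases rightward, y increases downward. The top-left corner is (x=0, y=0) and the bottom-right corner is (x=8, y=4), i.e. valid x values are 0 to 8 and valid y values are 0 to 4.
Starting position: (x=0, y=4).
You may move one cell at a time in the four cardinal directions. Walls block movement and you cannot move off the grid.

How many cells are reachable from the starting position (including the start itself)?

Answer: Reachable cells: 34

Derivation:
BFS flood-fill from (x=0, y=4):
  Distance 0: (x=0, y=4)
  Distance 1: (x=0, y=3)
  Distance 2: (x=0, y=2)
  Distance 3: (x=0, y=1), (x=1, y=2)
  Distance 4: (x=0, y=0), (x=1, y=1), (x=2, y=2)
  Distance 5: (x=2, y=1), (x=3, y=2)
  Distance 6: (x=2, y=0), (x=3, y=1), (x=4, y=2), (x=3, y=3)
  Distance 7: (x=3, y=0), (x=4, y=1), (x=4, y=3), (x=3, y=4)
  Distance 8: (x=4, y=0), (x=5, y=1), (x=2, y=4), (x=4, y=4)
  Distance 9: (x=5, y=4)
  Distance 10: (x=6, y=4)
  Distance 11: (x=6, y=3), (x=7, y=4)
  Distance 12: (x=7, y=3), (x=8, y=4)
  Distance 13: (x=7, y=2), (x=8, y=3)
  Distance 14: (x=7, y=1), (x=8, y=2)
  Distance 15: (x=8, y=1)
  Distance 16: (x=8, y=0)
Total reachable: 34 (grid has 35 open cells total)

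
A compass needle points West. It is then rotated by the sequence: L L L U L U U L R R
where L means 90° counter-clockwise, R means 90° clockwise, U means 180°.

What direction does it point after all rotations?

Start: West
  L (left (90° counter-clockwise)) -> South
  L (left (90° counter-clockwise)) -> East
  L (left (90° counter-clockwise)) -> North
  U (U-turn (180°)) -> South
  L (left (90° counter-clockwise)) -> East
  U (U-turn (180°)) -> West
  U (U-turn (180°)) -> East
  L (left (90° counter-clockwise)) -> North
  R (right (90° clockwise)) -> East
  R (right (90° clockwise)) -> South
Final: South

Answer: Final heading: South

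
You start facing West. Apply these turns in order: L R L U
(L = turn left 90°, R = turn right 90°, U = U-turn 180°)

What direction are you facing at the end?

Start: West
  L (left (90° counter-clockwise)) -> South
  R (right (90° clockwise)) -> West
  L (left (90° counter-clockwise)) -> South
  U (U-turn (180°)) -> North
Final: North

Answer: Final heading: North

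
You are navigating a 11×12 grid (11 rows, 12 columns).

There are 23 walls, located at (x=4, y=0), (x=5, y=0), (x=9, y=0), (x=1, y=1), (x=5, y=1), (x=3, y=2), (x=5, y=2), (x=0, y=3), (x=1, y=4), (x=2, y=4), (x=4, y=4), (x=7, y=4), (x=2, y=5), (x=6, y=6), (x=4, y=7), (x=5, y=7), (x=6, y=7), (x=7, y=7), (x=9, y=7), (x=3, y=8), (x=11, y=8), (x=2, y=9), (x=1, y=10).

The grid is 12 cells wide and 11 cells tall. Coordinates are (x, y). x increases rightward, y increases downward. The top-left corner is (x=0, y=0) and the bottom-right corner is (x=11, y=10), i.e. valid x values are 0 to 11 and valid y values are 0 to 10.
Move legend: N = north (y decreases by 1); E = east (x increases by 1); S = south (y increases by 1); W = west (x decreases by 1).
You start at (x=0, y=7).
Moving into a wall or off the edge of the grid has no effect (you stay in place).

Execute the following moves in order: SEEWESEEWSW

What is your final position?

Answer: Final position: (x=0, y=9)

Derivation:
Start: (x=0, y=7)
  S (south): (x=0, y=7) -> (x=0, y=8)
  E (east): (x=0, y=8) -> (x=1, y=8)
  E (east): (x=1, y=8) -> (x=2, y=8)
  W (west): (x=2, y=8) -> (x=1, y=8)
  E (east): (x=1, y=8) -> (x=2, y=8)
  S (south): blocked, stay at (x=2, y=8)
  E (east): blocked, stay at (x=2, y=8)
  E (east): blocked, stay at (x=2, y=8)
  W (west): (x=2, y=8) -> (x=1, y=8)
  S (south): (x=1, y=8) -> (x=1, y=9)
  W (west): (x=1, y=9) -> (x=0, y=9)
Final: (x=0, y=9)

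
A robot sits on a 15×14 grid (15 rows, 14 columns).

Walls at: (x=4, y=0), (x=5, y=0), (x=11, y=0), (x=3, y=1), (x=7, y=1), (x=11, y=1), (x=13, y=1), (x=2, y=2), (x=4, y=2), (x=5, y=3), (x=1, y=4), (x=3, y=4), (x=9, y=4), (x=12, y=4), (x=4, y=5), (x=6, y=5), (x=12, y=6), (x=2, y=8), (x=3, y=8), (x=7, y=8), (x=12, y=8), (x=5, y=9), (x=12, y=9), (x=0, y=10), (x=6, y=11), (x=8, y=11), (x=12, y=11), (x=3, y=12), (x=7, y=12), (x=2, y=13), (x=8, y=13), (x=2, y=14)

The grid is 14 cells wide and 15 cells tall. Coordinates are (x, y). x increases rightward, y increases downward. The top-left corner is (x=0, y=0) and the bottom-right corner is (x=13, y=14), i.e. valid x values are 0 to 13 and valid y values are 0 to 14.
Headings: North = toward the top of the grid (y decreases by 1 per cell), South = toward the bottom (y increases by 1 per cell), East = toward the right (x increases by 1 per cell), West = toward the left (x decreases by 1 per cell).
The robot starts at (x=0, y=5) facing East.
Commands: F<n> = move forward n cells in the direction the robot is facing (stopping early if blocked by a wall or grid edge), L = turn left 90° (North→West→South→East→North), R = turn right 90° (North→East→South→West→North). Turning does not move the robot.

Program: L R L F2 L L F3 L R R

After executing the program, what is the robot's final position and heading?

Start: (x=0, y=5), facing East
  L: turn left, now facing North
  R: turn right, now facing East
  L: turn left, now facing North
  F2: move forward 2, now at (x=0, y=3)
  L: turn left, now facing West
  L: turn left, now facing South
  F3: move forward 3, now at (x=0, y=6)
  L: turn left, now facing East
  R: turn right, now facing South
  R: turn right, now facing West
Final: (x=0, y=6), facing West

Answer: Final position: (x=0, y=6), facing West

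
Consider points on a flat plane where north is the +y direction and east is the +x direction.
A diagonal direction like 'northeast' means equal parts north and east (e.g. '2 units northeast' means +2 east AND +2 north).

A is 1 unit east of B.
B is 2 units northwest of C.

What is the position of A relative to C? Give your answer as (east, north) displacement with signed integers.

Answer: A is at (east=-1, north=2) relative to C.

Derivation:
Place C at the origin (east=0, north=0).
  B is 2 units northwest of C: delta (east=-2, north=+2); B at (east=-2, north=2).
  A is 1 unit east of B: delta (east=+1, north=+0); A at (east=-1, north=2).
Therefore A relative to C: (east=-1, north=2).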